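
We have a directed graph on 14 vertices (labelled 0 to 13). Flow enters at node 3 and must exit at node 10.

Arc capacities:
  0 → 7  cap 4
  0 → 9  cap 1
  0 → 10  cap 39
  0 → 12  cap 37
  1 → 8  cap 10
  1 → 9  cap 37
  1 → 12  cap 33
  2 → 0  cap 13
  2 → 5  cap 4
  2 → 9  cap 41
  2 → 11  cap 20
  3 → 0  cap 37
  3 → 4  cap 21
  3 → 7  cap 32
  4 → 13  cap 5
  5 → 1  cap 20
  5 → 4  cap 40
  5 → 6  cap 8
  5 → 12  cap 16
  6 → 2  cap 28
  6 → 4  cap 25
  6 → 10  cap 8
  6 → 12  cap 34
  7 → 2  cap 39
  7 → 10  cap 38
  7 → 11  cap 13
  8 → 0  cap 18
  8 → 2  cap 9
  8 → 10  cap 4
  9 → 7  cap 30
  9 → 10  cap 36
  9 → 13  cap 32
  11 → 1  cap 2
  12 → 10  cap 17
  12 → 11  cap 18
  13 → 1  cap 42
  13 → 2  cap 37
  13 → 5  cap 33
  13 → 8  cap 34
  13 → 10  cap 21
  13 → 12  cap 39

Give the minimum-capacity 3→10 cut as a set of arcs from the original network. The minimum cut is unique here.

augment #1: 3→0→10 push 37
augment #2: 3→7→10 push 32
augment #3: 3→4→13→10 push 5
max flow = 74; residual-reachable set from 3 gives S-side
cut edges (S→T): {(3,0), (3,7), (4,13)} total cap 74

Min-cut arcs: {(3,0), (3,7), (4,13)} (total capacity 74)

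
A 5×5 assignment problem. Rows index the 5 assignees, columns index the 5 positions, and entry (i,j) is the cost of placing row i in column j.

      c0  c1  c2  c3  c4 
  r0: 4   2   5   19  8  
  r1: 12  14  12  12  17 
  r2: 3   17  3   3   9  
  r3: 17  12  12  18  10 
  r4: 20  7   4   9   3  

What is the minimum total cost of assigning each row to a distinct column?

one of 2 optimal assignments: row0→col1 (cost 2), row1→col0 (cost 12), row2→col3 (cost 3), row3→col4 (cost 10), row4→col2 (cost 4)
total = 2 + 12 + 3 + 10 + 4 = 31

Minimum assignment cost: 31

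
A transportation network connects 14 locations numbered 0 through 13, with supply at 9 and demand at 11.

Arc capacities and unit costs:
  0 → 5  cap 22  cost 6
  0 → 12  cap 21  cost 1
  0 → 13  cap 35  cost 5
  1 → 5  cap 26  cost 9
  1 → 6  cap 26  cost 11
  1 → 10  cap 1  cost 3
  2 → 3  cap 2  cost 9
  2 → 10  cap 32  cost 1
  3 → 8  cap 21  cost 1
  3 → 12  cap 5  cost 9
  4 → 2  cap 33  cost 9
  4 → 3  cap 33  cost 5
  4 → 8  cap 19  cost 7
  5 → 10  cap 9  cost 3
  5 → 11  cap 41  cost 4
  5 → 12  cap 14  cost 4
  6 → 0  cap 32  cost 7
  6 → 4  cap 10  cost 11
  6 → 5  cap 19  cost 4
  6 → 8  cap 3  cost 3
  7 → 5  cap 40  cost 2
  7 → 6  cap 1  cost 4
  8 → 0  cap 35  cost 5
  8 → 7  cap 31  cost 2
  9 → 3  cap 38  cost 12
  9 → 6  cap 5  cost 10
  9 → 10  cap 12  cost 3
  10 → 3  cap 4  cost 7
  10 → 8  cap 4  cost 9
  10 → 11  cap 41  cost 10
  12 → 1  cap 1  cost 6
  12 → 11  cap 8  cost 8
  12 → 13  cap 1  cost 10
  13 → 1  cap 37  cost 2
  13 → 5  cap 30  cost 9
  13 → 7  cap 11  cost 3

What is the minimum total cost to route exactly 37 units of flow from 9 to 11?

Minimum cost for 37 units: 666

shortest-cost path #1: 9→10→11 push 12 @ unit cost 13 (adds 156)
shortest-cost path #2: 9→6→5→11 push 5 @ unit cost 18 (adds 90)
shortest-cost path #3: 9→3→8→7→5→11 push 20 @ unit cost 21 (adds 420)
total cost = 666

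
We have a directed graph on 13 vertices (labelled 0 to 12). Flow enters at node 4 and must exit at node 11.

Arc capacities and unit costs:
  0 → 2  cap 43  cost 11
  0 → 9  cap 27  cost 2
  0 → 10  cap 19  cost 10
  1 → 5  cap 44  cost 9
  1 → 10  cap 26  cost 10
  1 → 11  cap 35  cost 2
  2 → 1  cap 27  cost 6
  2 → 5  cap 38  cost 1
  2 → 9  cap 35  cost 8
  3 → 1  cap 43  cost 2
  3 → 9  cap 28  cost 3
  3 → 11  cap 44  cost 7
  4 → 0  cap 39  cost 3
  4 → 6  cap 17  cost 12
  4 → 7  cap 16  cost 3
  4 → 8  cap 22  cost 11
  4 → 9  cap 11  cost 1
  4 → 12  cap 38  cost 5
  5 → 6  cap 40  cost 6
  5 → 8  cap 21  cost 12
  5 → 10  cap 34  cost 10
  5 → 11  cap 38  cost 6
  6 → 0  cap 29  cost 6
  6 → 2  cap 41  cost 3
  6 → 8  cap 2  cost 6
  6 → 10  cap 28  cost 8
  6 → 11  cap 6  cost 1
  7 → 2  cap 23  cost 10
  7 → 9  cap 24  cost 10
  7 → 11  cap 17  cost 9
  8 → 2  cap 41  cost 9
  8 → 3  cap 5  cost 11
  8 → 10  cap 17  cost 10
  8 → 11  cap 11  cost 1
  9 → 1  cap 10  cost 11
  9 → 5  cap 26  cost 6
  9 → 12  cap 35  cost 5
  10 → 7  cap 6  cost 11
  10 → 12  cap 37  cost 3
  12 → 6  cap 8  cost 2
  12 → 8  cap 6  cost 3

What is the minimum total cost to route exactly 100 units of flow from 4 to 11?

shortest-cost path #1: 4→12→6→11 push 6 @ unit cost 8 (adds 48)
shortest-cost path #2: 4→12→8→11 push 6 @ unit cost 9 (adds 54)
shortest-cost path #3: 4→7→11 push 16 @ unit cost 12 (adds 192)
shortest-cost path #4: 4→8→11 push 5 @ unit cost 12 (adds 60)
shortest-cost path #5: 4→9→5→11 push 11 @ unit cost 13 (adds 143)
shortest-cost path #6: 4→0→9→5→11 push 15 @ unit cost 17 (adds 255)
shortest-cost path #7: 4→12→6→2→5→11 push 2 @ unit cost 17 (adds 34)
shortest-cost path #8: 4→0→9→1→11 push 10 @ unit cost 18 (adds 180)
shortest-cost path #9: 4→0→2→5→11 push 10 @ unit cost 21 (adds 210)
shortest-cost path #10: 4→0→2→1→11 push 4 @ unit cost 22 (adds 88)
shortest-cost path #11: 4→6→2→1→11 push 15 @ unit cost 23 (adds 345)
total cost = 1609

Minimum cost for 100 units: 1609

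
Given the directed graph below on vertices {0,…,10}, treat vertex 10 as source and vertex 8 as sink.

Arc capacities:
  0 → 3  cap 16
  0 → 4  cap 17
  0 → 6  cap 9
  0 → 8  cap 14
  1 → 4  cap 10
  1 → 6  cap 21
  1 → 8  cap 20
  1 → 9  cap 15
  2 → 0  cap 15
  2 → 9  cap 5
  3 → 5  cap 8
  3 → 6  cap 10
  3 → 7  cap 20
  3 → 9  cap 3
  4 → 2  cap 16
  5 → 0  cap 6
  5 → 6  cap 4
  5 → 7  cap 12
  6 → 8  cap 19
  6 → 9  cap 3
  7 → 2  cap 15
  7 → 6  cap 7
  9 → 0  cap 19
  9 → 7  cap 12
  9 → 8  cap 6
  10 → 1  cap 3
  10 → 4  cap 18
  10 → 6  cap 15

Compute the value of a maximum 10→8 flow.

Maximum flow value: 34

augment #1: 10→1→8 bottleneck 3, total now 3
augment #2: 10→6→8 bottleneck 15, total now 18
augment #3: 10→4→2→0→8 bottleneck 14, total now 32
augment #4: 10→4→2→9→8 bottleneck 2, total now 34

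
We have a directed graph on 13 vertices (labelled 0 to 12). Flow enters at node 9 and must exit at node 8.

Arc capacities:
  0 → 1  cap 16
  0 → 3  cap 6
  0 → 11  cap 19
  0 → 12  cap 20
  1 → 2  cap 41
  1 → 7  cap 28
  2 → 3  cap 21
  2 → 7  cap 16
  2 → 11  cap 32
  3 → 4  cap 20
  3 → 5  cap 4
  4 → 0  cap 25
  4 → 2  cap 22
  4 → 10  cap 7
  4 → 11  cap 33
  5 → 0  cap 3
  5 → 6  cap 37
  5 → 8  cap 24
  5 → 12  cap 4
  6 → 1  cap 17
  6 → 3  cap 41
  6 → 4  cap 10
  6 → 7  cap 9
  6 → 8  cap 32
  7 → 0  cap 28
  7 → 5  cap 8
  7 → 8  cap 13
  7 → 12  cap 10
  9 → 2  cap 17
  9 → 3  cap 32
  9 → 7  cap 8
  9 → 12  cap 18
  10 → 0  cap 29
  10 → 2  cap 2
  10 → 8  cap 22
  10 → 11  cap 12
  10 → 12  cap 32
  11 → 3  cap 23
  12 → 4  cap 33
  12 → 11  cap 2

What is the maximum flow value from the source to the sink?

Maximum flow value: 32

augment #1: 9→7→8 bottleneck 8, total now 8
augment #2: 9→2→7→8 bottleneck 5, total now 13
augment #3: 9→3→5→8 bottleneck 4, total now 17
augment #4: 9→2→7→5→8 bottleneck 8, total now 25
augment #5: 9→3→4→10→8 bottleneck 7, total now 32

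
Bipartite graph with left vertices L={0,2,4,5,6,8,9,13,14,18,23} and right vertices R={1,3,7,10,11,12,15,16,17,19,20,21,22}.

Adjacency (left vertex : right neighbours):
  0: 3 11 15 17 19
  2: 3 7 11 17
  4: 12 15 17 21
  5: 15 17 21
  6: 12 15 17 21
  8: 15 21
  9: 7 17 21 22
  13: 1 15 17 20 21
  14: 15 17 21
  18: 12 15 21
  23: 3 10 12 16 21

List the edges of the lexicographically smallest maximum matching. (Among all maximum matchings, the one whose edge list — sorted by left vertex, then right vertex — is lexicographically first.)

|M| = 9 (so the lex-smallest maximum matching has 9 edges)
process left vertices in ascending order; for each, take the smallest-labelled available neighbour that still permits 9 edges overall, or leave it unmatched if none does
lex-smallest matching: {0-3, 2-7, 4-12, 5-15, 6-17, 8-21, 9-22, 13-1, 23-10}

Lex-smallest maximum matching: {(0,3), (2,7), (4,12), (5,15), (6,17), (8,21), (9,22), (13,1), (23,10)}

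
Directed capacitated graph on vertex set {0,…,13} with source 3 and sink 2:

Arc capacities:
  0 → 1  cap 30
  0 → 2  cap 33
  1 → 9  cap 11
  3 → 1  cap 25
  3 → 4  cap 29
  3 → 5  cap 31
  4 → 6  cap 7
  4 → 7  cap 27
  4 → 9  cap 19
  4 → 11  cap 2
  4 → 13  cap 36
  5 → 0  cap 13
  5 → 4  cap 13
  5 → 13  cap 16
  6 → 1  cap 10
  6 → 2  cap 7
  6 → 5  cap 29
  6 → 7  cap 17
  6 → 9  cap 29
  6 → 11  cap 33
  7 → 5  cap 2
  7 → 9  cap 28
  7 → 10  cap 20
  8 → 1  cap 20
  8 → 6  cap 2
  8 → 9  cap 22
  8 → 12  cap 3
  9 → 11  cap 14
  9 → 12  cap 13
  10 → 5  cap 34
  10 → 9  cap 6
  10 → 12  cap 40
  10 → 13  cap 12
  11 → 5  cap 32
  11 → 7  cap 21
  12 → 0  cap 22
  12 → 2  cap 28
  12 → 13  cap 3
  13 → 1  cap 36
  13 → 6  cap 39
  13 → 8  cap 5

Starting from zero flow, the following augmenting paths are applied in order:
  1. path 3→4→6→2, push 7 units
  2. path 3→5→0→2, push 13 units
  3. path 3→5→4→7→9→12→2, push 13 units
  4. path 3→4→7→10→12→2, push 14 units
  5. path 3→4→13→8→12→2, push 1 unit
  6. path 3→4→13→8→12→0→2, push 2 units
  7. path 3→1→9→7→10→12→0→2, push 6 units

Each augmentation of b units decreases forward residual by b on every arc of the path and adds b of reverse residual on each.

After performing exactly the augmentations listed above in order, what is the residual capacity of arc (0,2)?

after path 1 (3→4→6→2, push 7): res(0,2)=33
after path 2 (3→5→0→2, push 13): res(0,2)=20
after path 3 (3→5→4→7→9→12→2, push 13): res(0,2)=20
after path 4 (3→4→7→10→12→2, push 14): res(0,2)=20
after path 5 (3→4→13→8→12→2, push 1): res(0,2)=20
after path 6 (3→4→13→8→12→0→2, push 2): res(0,2)=18
after path 7 (3→1→9→7→10→12→0→2, push 6): res(0,2)=12

Residual capacity of (0,2): 12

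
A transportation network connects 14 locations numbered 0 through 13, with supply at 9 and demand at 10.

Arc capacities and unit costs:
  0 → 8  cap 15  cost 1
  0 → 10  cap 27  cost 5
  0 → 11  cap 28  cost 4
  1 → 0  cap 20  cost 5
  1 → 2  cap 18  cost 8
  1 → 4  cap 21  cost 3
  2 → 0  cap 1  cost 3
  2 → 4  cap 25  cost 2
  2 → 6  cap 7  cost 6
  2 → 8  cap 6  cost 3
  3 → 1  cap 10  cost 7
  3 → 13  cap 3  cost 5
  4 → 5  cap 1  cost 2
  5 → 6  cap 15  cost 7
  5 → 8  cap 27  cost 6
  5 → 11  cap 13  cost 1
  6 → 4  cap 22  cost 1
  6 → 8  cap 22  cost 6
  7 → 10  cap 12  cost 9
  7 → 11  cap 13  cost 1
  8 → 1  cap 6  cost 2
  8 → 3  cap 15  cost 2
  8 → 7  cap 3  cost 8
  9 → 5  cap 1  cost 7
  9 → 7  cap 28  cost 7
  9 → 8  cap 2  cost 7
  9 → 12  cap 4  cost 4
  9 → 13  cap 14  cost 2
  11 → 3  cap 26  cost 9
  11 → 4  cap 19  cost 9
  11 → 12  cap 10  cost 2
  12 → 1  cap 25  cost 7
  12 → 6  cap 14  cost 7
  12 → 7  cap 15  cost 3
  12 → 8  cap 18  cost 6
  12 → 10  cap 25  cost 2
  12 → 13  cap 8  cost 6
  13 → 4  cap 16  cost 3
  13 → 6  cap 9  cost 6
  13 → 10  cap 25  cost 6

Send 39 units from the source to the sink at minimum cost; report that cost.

shortest-cost path #1: 9→12→10 push 4 @ unit cost 6 (adds 24)
shortest-cost path #2: 9→13→10 push 14 @ unit cost 8 (adds 112)
shortest-cost path #3: 9→5→11→12→10 push 1 @ unit cost 12 (adds 12)
shortest-cost path #4: 9→7→11→12→10 push 9 @ unit cost 12 (adds 108)
shortest-cost path #5: 9→7→10 push 11 @ unit cost 16 (adds 176)
total cost = 432

Minimum cost for 39 units: 432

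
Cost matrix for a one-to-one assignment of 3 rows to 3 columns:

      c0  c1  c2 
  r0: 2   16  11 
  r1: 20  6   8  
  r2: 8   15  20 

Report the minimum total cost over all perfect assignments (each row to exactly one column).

Minimum assignment cost: 25

one of 2 optimal assignments: row0→col0 (cost 2), row1→col2 (cost 8), row2→col1 (cost 15)
total = 2 + 8 + 15 = 25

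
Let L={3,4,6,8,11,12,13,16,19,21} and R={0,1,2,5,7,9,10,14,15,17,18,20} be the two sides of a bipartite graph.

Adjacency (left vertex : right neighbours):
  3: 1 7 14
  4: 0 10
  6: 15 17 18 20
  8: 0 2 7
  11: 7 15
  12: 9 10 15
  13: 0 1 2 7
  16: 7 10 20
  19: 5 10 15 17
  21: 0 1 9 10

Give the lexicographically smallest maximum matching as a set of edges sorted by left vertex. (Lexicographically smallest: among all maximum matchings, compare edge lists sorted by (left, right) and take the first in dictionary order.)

Lex-smallest maximum matching: {(3,1), (4,0), (6,17), (8,2), (11,15), (12,9), (13,7), (16,20), (19,5), (21,10)}

|M| = 10 (so the lex-smallest maximum matching has 10 edges)
process left vertices in ascending order; for each, take the smallest-labelled available neighbour that still permits 10 edges overall, or leave it unmatched if none does
lex-smallest matching: {3-1, 4-0, 6-17, 8-2, 11-15, 12-9, 13-7, 16-20, 19-5, 21-10}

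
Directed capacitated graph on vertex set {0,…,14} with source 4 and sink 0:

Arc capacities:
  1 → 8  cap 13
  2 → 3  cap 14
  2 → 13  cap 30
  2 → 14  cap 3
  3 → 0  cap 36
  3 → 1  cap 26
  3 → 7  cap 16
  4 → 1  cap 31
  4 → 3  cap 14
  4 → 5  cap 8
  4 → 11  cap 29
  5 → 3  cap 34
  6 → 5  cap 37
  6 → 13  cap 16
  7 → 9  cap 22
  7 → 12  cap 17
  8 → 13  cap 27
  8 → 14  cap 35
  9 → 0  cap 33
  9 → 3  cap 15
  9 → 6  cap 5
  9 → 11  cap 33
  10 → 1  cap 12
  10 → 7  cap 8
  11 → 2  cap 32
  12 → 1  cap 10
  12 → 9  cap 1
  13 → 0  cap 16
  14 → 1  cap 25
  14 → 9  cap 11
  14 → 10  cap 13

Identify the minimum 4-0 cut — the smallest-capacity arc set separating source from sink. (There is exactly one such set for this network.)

Min-cut arcs: {(1,8), (4,3), (4,5), (4,11)} (total capacity 64)

augment #1: 4→3→0 push 14
augment #2: 4→5→3→0 push 8
augment #3: 4→1→8→13→0 push 13
augment #4: 4→11→2→3→0 push 14
augment #5: 4→11→2→13→0 push 3
augment #6: 4→11→2→14→9→0 push 3
augment #7: 4→11→2→13→8→14→9→0 push 8
augment #8: 4→11→2→13→8→14→10→7→9→0 push 1
max flow = 64; residual-reachable set from 4 gives S-side
cut edges (S→T): {(1,8), (4,3), (4,5), (4,11)} total cap 64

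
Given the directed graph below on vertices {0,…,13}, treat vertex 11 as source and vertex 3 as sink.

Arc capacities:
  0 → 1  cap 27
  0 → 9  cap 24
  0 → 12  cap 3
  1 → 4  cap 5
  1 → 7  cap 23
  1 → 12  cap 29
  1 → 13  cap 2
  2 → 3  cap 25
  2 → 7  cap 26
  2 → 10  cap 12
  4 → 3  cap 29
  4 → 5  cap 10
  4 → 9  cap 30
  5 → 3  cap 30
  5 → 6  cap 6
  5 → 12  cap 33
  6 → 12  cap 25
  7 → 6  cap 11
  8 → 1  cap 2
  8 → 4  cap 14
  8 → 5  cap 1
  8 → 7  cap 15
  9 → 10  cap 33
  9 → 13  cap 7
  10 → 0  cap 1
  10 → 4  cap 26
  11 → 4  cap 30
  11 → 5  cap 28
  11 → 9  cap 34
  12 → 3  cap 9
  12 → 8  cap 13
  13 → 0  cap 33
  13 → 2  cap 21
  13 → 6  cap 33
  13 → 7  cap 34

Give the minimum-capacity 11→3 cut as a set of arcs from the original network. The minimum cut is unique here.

Min-cut arcs: {(4,3), (4,5), (9,13), (10,0), (11,5)} (total capacity 75)

augment #1: 11→4→3 push 29
augment #2: 11→5→3 push 28
augment #3: 11→4→5→3 push 1
augment #4: 11→9→13→2→3 push 7
augment #5: 11→9→10→0→12→3 push 1
augment #6: 11→9→10→4→5→3 push 1
augment #7: 11→9→10→4→5→12→3 push 8
max flow = 75; residual-reachable set from 11 gives S-side
cut edges (S→T): {(4,3), (4,5), (9,13), (10,0), (11,5)} total cap 75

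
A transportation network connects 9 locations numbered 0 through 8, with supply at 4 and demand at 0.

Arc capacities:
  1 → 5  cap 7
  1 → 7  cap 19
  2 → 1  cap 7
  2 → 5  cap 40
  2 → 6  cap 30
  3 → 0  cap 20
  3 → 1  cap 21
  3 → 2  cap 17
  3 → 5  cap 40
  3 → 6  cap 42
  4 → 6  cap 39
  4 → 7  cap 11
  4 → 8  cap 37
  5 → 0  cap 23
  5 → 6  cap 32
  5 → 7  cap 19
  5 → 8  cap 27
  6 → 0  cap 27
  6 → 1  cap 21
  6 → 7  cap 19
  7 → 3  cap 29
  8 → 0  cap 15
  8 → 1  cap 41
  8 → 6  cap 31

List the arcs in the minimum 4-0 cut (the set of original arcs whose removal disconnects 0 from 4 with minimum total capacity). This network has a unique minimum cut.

Min-cut arcs: {(1,5), (6,0), (7,3), (8,0)} (total capacity 78)

augment #1: 4→6→0 push 27
augment #2: 4→8→0 push 15
augment #3: 4→7→3→0 push 11
augment #4: 4→6→1→5→0 push 7
augment #5: 4→6→7→3→0 push 5
augment #6: 4→8→1→7→3→0 push 4
augment #7: 4→8→1→7→3→5→0 push 9
max flow = 78; residual-reachable set from 4 gives S-side
cut edges (S→T): {(1,5), (6,0), (7,3), (8,0)} total cap 78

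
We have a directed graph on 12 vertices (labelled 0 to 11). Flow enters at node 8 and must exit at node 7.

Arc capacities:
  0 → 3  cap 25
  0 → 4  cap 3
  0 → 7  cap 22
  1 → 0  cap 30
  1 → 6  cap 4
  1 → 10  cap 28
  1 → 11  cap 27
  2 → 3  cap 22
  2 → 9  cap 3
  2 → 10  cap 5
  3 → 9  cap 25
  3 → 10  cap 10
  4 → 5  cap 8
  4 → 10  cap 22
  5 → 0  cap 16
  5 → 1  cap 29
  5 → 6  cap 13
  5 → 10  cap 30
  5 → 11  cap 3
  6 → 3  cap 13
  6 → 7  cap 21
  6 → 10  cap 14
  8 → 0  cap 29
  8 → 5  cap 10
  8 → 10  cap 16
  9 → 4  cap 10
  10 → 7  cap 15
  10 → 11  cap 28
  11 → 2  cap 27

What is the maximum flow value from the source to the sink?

Maximum flow value: 54

augment #1: 8→0→7 bottleneck 22, total now 22
augment #2: 8→10→7 bottleneck 15, total now 37
augment #3: 8→5→6→7 bottleneck 10, total now 47
augment #4: 8→0→4→5→6→7 bottleneck 3, total now 50
augment #5: 8→0→3→9→4→5→1→6→7 bottleneck 4, total now 54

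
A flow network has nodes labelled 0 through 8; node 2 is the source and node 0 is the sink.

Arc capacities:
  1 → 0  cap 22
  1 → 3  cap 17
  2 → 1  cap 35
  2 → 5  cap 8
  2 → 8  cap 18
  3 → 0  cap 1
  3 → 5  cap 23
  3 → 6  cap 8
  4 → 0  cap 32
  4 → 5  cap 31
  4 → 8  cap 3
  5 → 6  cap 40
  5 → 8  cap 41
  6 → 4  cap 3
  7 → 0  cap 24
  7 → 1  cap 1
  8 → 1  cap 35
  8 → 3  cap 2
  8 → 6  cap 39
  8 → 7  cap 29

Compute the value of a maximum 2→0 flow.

Maximum flow value: 50

augment #1: 2→1→0 bottleneck 22, total now 22
augment #2: 2→1→3→0 bottleneck 1, total now 23
augment #3: 2→8→7→0 bottleneck 18, total now 41
augment #4: 2→5→6→4→0 bottleneck 3, total now 44
augment #5: 2→5→8→7→0 bottleneck 5, total now 49
augment #6: 2→1→3→5→8→7→0 bottleneck 1, total now 50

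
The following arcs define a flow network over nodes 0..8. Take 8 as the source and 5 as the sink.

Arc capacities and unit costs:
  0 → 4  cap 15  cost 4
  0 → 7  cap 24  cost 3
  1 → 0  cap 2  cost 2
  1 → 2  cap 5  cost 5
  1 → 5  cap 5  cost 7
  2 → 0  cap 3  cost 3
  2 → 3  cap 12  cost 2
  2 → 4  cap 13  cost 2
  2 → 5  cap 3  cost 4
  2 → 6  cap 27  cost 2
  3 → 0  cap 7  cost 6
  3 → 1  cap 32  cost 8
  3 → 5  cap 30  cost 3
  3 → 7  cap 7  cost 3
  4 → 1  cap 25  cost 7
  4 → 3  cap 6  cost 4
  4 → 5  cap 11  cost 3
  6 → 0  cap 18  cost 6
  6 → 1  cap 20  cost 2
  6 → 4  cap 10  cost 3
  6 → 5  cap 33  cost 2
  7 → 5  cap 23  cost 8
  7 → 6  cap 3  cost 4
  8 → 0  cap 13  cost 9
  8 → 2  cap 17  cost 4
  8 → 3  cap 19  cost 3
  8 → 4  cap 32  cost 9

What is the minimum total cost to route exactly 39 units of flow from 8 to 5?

Minimum cost for 39 units: 286

shortest-cost path #1: 8→3→5 push 19 @ unit cost 6 (adds 114)
shortest-cost path #2: 8→2→5 push 3 @ unit cost 8 (adds 24)
shortest-cost path #3: 8→2→6→5 push 14 @ unit cost 8 (adds 112)
shortest-cost path #4: 8→4→5 push 3 @ unit cost 12 (adds 36)
total cost = 286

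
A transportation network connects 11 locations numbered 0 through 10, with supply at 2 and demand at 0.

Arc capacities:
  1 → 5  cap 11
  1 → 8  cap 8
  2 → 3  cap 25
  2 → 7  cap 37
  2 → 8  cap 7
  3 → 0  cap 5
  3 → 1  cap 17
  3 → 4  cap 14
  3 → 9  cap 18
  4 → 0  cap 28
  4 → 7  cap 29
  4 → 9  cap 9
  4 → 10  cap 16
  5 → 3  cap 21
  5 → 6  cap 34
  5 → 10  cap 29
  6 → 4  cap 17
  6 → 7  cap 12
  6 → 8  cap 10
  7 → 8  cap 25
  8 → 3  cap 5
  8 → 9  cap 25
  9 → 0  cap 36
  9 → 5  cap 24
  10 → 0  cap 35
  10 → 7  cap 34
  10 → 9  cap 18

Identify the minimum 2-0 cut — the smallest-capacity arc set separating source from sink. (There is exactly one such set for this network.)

augment #1: 2→3→0 push 5
augment #2: 2→3→4→0 push 14
augment #3: 2→3→9→0 push 6
augment #4: 2→8→9→0 push 7
augment #5: 2→7→8→9→0 push 18
augment #6: 2→7→8→3→9→0 push 5
max flow = 55; residual-reachable set from 2 gives S-side
cut edges (S→T): {(2,3), (8,3), (8,9)} total cap 55

Min-cut arcs: {(2,3), (8,3), (8,9)} (total capacity 55)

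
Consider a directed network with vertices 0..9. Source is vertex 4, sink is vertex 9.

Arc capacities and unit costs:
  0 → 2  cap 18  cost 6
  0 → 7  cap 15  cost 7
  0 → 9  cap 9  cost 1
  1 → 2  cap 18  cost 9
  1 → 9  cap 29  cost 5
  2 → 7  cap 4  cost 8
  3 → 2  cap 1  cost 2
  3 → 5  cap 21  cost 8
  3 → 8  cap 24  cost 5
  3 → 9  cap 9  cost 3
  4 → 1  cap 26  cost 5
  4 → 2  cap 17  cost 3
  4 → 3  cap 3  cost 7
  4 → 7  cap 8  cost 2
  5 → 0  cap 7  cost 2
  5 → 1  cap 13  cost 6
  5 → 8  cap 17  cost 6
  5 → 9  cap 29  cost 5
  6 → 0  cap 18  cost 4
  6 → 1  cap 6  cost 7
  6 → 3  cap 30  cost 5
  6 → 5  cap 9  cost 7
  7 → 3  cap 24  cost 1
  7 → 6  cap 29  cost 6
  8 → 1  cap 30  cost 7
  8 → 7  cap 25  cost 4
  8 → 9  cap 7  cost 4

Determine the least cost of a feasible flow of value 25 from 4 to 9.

shortest-cost path #1: 4→7→3→9 push 8 @ unit cost 6 (adds 48)
shortest-cost path #2: 4→1→9 push 17 @ unit cost 10 (adds 170)
total cost = 218

Minimum cost for 25 units: 218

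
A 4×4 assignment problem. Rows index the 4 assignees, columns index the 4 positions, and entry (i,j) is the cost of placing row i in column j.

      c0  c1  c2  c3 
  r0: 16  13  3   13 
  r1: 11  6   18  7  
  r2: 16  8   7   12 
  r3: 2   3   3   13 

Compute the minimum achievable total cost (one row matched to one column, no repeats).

optimal assignment: row0→col2 (cost 3), row1→col3 (cost 7), row2→col1 (cost 8), row3→col0 (cost 2)
total = 3 + 7 + 8 + 2 = 20

Minimum assignment cost: 20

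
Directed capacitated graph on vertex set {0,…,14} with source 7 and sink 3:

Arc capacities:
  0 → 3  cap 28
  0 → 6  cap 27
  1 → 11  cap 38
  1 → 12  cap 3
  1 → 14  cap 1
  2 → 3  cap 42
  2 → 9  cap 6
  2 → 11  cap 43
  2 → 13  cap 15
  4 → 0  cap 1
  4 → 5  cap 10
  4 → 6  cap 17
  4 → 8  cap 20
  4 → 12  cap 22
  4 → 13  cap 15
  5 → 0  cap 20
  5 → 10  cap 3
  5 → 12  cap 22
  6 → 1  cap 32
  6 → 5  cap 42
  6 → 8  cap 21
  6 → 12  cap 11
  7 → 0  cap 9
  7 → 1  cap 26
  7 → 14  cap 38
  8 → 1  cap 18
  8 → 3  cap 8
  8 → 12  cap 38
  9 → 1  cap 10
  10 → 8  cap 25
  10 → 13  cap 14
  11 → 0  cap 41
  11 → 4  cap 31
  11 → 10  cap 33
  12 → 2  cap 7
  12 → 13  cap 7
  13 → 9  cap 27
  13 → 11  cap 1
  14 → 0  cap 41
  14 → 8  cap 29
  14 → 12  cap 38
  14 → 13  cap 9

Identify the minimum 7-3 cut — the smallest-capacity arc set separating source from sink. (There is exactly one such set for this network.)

augment #1: 7→0→3 push 9
augment #2: 7→14→0→3 push 19
augment #3: 7→14→8→3 push 8
augment #4: 7→1→12→2→3 push 3
augment #5: 7→14→12→2→3 push 4
max flow = 43; residual-reachable set from 7 gives S-side
cut edges (S→T): {(0,3), (8,3), (12,2)} total cap 43

Min-cut arcs: {(0,3), (8,3), (12,2)} (total capacity 43)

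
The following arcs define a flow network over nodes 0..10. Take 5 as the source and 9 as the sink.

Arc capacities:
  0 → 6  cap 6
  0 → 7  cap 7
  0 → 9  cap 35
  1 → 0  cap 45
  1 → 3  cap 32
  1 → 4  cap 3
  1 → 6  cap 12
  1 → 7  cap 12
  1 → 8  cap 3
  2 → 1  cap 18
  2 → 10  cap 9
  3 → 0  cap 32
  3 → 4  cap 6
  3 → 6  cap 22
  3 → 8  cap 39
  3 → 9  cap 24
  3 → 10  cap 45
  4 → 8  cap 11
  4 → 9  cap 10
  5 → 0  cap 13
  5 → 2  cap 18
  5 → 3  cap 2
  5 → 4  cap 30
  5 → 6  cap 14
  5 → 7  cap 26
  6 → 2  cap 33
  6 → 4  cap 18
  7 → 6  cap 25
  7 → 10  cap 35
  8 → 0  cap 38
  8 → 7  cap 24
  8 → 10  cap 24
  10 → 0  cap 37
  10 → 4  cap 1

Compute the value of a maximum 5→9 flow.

augment #1: 5→0→9 bottleneck 13, total now 13
augment #2: 5→3→9 bottleneck 2, total now 15
augment #3: 5→4→9 bottleneck 10, total now 25
augment #4: 5→2→1→0→9 bottleneck 18, total now 43
augment #5: 5→4→8→0→9 bottleneck 4, total now 47
augment #6: 5→4→8→0→1→3→9 bottleneck 7, total now 54
augment #7: 5→7→10→0→1→3→9 bottleneck 11, total now 65

Maximum flow value: 65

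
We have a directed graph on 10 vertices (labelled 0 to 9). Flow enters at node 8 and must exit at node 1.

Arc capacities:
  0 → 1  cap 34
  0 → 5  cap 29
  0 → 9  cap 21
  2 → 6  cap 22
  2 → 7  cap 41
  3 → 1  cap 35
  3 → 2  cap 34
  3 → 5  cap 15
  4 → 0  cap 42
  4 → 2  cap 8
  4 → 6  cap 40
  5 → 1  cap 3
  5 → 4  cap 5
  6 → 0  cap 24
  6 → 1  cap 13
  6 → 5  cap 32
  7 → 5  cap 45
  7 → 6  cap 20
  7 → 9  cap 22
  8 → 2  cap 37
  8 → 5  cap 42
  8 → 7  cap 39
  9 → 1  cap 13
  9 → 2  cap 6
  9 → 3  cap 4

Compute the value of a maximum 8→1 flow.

Maximum flow value: 62

augment #1: 8→5→1 bottleneck 3, total now 3
augment #2: 8→2→6→1 bottleneck 13, total now 16
augment #3: 8→7→9→1 bottleneck 13, total now 29
augment #4: 8→2→6→0→1 bottleneck 9, total now 38
augment #5: 8→5→4→0→1 bottleneck 5, total now 43
augment #6: 8→7→6→0→1 bottleneck 15, total now 58
augment #7: 8→7→9→3→1 bottleneck 4, total now 62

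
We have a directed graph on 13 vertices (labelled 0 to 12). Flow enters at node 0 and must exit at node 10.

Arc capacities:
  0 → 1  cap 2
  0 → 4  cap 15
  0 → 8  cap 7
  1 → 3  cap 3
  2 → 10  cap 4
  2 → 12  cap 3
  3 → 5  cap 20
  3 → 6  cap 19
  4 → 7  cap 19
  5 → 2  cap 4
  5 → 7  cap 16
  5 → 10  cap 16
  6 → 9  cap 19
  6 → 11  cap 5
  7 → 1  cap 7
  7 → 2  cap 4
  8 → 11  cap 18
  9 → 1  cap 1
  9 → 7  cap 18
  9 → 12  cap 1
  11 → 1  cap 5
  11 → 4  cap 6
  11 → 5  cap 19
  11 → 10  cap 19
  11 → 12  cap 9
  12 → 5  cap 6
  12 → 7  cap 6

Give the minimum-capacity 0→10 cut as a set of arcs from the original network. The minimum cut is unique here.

augment #1: 0→8→11→10 push 7
augment #2: 0→1→3→5→10 push 2
augment #3: 0→4→7→2→10 push 4
augment #4: 0→4→7→1→3→5→10 push 1
max flow = 14; residual-reachable set from 0 gives S-side
cut edges (S→T): {(0,8), (1,3), (7,2)} total cap 14

Min-cut arcs: {(0,8), (1,3), (7,2)} (total capacity 14)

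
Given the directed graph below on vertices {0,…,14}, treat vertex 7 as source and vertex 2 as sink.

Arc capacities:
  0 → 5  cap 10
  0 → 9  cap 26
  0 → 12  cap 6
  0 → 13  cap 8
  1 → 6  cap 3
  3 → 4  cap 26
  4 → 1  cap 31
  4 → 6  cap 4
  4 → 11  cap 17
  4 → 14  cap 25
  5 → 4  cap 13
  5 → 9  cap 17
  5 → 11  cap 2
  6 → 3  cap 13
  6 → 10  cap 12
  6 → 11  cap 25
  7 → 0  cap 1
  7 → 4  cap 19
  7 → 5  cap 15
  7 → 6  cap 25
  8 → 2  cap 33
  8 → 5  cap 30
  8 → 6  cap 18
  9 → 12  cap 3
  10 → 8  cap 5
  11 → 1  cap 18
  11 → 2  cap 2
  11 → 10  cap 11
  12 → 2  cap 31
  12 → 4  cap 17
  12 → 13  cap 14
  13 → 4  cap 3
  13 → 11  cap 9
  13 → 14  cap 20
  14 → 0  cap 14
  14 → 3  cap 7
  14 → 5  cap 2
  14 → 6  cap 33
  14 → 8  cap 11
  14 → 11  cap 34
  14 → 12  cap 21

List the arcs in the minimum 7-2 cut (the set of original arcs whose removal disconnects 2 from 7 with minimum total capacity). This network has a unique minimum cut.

Min-cut arcs: {(4,14), (7,0), (9,12), (10,8), (11,2)} (total capacity 36)

augment #1: 7→0→12→2 push 1
augment #2: 7→4→11→2 push 2
augment #3: 7→4→14→8→2 push 11
augment #4: 7→4→14→12→2 push 6
augment #5: 7→5→9→12→2 push 3
augment #6: 7→6→10→8→2 push 5
augment #7: 7→5→4→14→12→2 push 8
max flow = 36; residual-reachable set from 7 gives S-side
cut edges (S→T): {(4,14), (7,0), (9,12), (10,8), (11,2)} total cap 36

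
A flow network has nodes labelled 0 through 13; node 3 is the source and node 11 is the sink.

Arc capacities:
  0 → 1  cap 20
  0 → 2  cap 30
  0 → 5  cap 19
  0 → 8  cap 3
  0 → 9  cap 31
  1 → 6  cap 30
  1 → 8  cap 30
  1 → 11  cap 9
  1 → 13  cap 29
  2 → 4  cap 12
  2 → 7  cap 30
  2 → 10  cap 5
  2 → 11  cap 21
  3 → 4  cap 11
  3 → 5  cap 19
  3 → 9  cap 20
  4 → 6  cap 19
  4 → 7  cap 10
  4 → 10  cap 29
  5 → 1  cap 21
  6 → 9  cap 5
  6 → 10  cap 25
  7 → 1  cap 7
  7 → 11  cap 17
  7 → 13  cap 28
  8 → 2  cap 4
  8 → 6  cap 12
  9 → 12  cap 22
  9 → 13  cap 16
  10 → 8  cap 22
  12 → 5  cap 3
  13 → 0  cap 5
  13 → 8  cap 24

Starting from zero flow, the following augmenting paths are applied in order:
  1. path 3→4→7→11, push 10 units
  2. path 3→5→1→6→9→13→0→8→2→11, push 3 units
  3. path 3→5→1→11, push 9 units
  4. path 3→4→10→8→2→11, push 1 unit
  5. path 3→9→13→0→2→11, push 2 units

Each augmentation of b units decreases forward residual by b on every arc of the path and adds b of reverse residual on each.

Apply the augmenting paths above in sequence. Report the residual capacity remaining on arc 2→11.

Residual capacity of (2,11): 15

after path 1 (3→4→7→11, push 10): res(2,11)=21
after path 2 (3→5→1→6→9→13→0→8→2→11, push 3): res(2,11)=18
after path 3 (3→5→1→11, push 9): res(2,11)=18
after path 4 (3→4→10→8→2→11, push 1): res(2,11)=17
after path 5 (3→9→13→0→2→11, push 2): res(2,11)=15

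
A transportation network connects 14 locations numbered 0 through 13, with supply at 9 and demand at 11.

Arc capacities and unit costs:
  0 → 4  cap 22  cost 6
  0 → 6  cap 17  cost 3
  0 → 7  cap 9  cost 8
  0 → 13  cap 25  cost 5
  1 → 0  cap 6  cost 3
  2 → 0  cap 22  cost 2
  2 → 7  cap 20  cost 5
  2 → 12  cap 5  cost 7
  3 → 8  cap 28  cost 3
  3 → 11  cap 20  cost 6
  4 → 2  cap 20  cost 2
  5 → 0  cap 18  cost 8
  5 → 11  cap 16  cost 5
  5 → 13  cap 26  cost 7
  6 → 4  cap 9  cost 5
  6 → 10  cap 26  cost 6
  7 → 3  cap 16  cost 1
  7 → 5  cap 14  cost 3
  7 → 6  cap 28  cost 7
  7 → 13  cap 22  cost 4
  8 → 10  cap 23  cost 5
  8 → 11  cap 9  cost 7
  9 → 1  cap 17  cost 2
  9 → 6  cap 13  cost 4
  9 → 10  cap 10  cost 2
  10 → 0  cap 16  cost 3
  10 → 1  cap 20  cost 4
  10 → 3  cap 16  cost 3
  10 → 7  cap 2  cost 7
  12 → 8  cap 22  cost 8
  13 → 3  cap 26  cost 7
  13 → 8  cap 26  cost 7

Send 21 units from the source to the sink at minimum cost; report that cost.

shortest-cost path #1: 9→10→3→11 push 10 @ unit cost 11 (adds 110)
shortest-cost path #2: 9→6→10→3→11 push 6 @ unit cost 19 (adds 114)
shortest-cost path #3: 9→1→0→7→3→11 push 4 @ unit cost 20 (adds 80)
shortest-cost path #4: 9→1→0→7→5→11 push 1 @ unit cost 21 (adds 21)
total cost = 325

Minimum cost for 21 units: 325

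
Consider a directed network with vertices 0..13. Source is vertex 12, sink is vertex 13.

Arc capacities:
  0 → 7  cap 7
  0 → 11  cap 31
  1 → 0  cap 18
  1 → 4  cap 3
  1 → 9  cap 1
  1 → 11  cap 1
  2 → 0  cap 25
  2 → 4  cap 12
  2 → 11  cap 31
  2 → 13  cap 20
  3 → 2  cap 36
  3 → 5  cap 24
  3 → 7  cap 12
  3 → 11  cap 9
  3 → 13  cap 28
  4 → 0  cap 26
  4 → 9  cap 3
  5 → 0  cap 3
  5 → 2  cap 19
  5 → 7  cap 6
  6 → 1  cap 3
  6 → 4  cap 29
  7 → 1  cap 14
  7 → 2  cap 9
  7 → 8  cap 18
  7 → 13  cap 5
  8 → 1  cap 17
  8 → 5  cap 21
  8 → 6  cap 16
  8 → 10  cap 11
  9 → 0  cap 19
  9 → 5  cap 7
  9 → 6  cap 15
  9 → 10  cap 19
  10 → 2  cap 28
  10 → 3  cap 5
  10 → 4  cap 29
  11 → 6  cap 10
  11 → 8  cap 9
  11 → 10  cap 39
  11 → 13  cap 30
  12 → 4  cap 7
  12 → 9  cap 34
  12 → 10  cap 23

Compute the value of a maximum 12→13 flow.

augment #1: 12→10→2→13 bottleneck 20, total now 20
augment #2: 12→10→3→13 bottleneck 3, total now 23
augment #3: 12→4→0→7→13 bottleneck 5, total now 28
augment #4: 12→4→0→11→13 bottleneck 2, total now 30
augment #5: 12→9→0→11→13 bottleneck 19, total now 49
augment #6: 12→9→10→3→13 bottleneck 2, total now 51
augment #7: 12→9→5→0→11→13 bottleneck 3, total now 54
augment #8: 12→9→5→2→11→13 bottleneck 4, total now 58
augment #9: 12→9→6→1→11→13 bottleneck 1, total now 59
augment #10: 12→9→10→2→11→13 bottleneck 1, total now 60

Maximum flow value: 60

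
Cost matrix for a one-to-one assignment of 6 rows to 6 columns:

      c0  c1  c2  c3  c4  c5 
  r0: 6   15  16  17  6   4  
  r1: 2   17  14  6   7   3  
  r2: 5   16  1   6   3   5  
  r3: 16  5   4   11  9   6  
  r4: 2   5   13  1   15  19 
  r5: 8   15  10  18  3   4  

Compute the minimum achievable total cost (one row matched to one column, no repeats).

optimal assignment: row0→col5 (cost 4), row1→col0 (cost 2), row2→col2 (cost 1), row3→col1 (cost 5), row4→col3 (cost 1), row5→col4 (cost 3)
total = 4 + 2 + 1 + 5 + 1 + 3 = 16

Minimum assignment cost: 16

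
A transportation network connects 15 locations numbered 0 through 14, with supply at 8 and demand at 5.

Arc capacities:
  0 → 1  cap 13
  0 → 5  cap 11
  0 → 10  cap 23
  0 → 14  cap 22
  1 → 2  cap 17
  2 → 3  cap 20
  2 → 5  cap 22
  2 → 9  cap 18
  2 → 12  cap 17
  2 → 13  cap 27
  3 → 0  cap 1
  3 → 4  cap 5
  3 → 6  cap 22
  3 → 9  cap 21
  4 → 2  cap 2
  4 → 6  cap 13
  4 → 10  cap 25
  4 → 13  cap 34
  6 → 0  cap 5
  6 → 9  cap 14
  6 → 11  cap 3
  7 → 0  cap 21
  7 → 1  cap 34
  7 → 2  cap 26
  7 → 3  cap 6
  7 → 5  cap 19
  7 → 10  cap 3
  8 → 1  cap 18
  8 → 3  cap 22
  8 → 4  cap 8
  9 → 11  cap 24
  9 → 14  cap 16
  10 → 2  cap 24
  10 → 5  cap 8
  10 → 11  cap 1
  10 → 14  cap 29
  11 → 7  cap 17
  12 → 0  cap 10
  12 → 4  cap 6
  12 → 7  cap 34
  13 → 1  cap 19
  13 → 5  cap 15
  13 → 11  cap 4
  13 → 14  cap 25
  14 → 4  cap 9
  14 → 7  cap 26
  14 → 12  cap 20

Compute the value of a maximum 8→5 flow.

augment #1: 8→1→2→5 bottleneck 17, total now 17
augment #2: 8→3→0→5 bottleneck 1, total now 18
augment #3: 8→4→2→5 bottleneck 2, total now 20
augment #4: 8→4→10→5 bottleneck 6, total now 26
augment #5: 8→3→4→10→5 bottleneck 2, total now 28
augment #6: 8→3→4→13→5 bottleneck 3, total now 31
augment #7: 8→3→6→0→5 bottleneck 5, total now 36
augment #8: 8→3→6→11→7→5 bottleneck 3, total now 39
augment #9: 8→3→9→11→7→5 bottleneck 8, total now 47

Maximum flow value: 47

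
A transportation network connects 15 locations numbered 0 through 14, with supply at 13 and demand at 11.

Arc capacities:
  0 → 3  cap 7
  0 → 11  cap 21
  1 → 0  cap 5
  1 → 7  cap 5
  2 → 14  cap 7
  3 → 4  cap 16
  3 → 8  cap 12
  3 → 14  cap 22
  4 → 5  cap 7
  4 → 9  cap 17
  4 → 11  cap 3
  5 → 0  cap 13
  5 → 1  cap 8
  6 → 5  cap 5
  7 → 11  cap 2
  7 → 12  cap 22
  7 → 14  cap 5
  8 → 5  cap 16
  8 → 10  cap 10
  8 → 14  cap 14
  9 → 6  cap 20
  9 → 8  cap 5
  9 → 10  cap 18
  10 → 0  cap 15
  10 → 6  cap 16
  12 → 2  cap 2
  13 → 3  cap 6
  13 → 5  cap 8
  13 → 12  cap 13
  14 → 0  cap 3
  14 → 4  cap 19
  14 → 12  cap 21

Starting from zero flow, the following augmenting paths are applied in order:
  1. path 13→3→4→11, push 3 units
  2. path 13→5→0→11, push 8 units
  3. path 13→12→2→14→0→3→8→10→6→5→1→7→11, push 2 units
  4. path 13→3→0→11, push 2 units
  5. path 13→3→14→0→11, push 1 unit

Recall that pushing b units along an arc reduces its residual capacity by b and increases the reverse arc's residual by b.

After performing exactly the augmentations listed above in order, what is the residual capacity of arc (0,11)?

Residual capacity of (0,11): 10

after path 1 (13→3→4→11, push 3): res(0,11)=21
after path 2 (13→5→0→11, push 8): res(0,11)=13
after path 3 (13→12→2→14→0→3→8→10→6→5→1→7→11, push 2): res(0,11)=13
after path 4 (13→3→0→11, push 2): res(0,11)=11
after path 5 (13→3→14→0→11, push 1): res(0,11)=10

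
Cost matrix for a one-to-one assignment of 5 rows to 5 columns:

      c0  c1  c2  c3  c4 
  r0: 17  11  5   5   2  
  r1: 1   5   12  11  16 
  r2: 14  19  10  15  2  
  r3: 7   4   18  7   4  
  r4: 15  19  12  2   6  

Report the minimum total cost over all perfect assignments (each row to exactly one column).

optimal assignment: row0→col2 (cost 5), row1→col0 (cost 1), row2→col4 (cost 2), row3→col1 (cost 4), row4→col3 (cost 2)
total = 5 + 1 + 2 + 4 + 2 = 14

Minimum assignment cost: 14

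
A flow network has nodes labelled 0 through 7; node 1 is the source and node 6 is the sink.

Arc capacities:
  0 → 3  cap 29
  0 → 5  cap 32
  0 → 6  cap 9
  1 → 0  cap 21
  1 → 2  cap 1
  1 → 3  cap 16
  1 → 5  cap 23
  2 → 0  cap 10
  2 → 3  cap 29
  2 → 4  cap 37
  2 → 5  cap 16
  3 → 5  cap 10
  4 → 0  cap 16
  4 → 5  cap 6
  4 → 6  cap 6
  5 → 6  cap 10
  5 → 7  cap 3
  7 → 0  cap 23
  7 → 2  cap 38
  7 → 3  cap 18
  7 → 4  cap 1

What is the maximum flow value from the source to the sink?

augment #1: 1→0→6 bottleneck 9, total now 9
augment #2: 1→5→6 bottleneck 10, total now 19
augment #3: 1→2→4→6 bottleneck 1, total now 20
augment #4: 1→5→7→4→6 bottleneck 1, total now 21
augment #5: 1→5→7→2→4→6 bottleneck 2, total now 23

Maximum flow value: 23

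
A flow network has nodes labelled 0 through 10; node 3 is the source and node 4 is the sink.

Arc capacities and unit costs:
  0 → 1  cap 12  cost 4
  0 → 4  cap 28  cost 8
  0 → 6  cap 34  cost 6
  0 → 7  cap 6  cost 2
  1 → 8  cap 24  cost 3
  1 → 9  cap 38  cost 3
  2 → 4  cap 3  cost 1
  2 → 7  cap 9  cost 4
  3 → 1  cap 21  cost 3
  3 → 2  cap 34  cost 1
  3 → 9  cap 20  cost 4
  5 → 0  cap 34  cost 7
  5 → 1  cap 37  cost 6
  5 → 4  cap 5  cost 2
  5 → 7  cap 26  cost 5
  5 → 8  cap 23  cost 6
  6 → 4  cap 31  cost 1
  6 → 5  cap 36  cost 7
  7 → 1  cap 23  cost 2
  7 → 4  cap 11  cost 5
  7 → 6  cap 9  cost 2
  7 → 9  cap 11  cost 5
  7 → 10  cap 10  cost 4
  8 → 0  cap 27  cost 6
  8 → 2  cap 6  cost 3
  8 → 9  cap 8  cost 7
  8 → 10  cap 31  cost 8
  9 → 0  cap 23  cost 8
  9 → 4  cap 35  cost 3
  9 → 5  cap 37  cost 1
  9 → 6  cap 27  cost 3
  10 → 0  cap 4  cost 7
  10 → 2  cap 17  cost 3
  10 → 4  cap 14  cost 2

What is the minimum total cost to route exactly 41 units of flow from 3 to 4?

Minimum cost for 41 units: 299

shortest-cost path #1: 3→2→4 push 3 @ unit cost 2 (adds 6)
shortest-cost path #2: 3→9→4 push 20 @ unit cost 7 (adds 140)
shortest-cost path #3: 3→2→7→6→4 push 9 @ unit cost 8 (adds 72)
shortest-cost path #4: 3→1→9→4 push 9 @ unit cost 9 (adds 81)
total cost = 299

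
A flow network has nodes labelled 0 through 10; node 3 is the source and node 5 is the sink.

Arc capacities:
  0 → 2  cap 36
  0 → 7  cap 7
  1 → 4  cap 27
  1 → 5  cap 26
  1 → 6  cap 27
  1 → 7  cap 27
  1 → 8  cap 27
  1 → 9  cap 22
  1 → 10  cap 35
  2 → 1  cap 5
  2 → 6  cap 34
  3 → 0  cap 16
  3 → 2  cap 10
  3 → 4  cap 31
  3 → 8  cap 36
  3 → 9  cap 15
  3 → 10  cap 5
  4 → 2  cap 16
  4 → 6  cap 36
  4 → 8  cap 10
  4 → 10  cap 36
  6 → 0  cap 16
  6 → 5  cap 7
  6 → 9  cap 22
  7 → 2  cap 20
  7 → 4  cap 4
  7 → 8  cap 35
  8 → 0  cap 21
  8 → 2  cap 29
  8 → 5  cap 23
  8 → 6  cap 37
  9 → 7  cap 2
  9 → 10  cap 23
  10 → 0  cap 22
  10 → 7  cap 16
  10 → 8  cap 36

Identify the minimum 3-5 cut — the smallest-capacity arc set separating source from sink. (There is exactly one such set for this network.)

Min-cut arcs: {(2,1), (6,5), (8,5)} (total capacity 35)

augment #1: 3→8→5 push 23
augment #2: 3→2→1→5 push 5
augment #3: 3→2→6→5 push 5
augment #4: 3→4→6→5 push 2
max flow = 35; residual-reachable set from 3 gives S-side
cut edges (S→T): {(2,1), (6,5), (8,5)} total cap 35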